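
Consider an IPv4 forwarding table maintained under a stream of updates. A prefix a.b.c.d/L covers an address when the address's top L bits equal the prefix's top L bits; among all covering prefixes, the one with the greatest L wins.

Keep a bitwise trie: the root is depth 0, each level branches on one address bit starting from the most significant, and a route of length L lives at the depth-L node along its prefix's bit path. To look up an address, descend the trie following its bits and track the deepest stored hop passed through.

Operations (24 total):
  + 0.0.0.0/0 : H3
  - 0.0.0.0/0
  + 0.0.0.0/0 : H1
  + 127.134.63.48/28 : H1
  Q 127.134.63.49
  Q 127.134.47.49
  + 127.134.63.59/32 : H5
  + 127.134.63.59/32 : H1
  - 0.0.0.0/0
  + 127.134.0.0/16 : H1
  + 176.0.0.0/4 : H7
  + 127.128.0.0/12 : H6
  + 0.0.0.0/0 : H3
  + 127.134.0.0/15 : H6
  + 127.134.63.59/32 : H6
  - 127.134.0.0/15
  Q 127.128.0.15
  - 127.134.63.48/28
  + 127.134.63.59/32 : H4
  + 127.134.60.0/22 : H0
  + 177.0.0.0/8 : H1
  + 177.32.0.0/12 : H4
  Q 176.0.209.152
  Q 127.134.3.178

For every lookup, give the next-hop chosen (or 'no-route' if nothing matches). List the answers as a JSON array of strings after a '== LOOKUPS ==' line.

Process each operation:
  add 0.0.0.0/0 -> H3 at depth 0
  - 0.0.0.0/0 clear@0
  add 0.0.0.0/0 -> H1 at depth 0
  add 127.134.63.48/28 -> H1 at depth 28
  Q 127.134.63.49: descend 0111111110000110001111110011 ; hops seen [H1,H1] ; pick H1
  Q 127.134.47.49: descend 0111111110000110001 ; hops seen [H1] ; pick H1
  add 127.134.63.59/32 -> H5 at depth 32
  add 127.134.63.59/32 -> H1 at depth 32
  - 0.0.0.0/0 clear@0
  add 127.134.0.0/16 -> H1 at depth 16
  add 176.0.0.0/4 -> H7 at depth 4
  add 127.128.0.0/12 -> H6 at depth 12
  add 0.0.0.0/0 -> H3 at depth 0
  add 127.134.0.0/15 -> H6 at depth 15
  add 127.134.63.59/32 -> H6 at depth 32
  - 127.134.0.0/15 clear@15
  Q 127.128.0.15: descend 0111111110000 ; hops seen [H3,H6] ; pick H6
  - 127.134.63.48/28 clear@28
  add 127.134.63.59/32 -> H4 at depth 32
  add 127.134.60.0/22 -> H0 at depth 22
  add 177.0.0.0/8 -> H1 at depth 8
  add 177.32.0.0/12 -> H4 at depth 12
  Q 176.0.209.152: descend 1011000 ; hops seen [H3,H7] ; pick H7
  Q 127.134.3.178: descend 011111111000011000 ; hops seen [H3,H6,H1] ; pick H1

== LOOKUPS ==
["H1","H1","H6","H7","H1"]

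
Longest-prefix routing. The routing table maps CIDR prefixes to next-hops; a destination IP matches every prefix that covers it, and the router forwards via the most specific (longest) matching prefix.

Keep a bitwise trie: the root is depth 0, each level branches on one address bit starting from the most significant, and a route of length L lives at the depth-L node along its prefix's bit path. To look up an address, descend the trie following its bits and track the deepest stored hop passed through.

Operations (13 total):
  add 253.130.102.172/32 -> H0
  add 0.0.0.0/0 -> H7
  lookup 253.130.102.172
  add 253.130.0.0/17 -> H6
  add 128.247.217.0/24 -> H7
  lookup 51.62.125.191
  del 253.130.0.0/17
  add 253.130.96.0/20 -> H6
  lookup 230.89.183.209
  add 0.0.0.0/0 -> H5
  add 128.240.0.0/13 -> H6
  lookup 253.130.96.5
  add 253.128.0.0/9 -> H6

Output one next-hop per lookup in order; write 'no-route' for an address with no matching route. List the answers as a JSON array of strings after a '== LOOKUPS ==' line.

Apply in order:
  + 253.130.102.172/32 (H0) depth=32
  + 0.0.0.0/0 (H7) depth=0
  lookup 253.130.102.172: bits 11111101100000100110011010101100 walk d0:H7→d1:-→d2:-→d3:-→d4:-→d5:-→d6:-→d7:-→d8:-→d9:-→d10:-→d11:-→d12:-→d13:-→d14:-→d15:-→d16:-→d17:-→d18:-→d19:-→d20:-→d21:-→d22:-→d23:-→d24:-→d25:-→d26:-→d27:-→d28:-→d29:-→d30:-→d31:-→d32:H0 -> H0
  + 253.130.0.0/17 (H6) depth=17
  + 128.247.217.0/24 (H7) depth=24
  lookup 51.62.125.191: bits ε walk d0:H7 -> H7
  del 253.130.0.0/17 (clear depth 17)
  + 253.130.96.0/20 (H6) depth=20
  lookup 230.89.183.209: bits 111 walk d0:H7→d1:-→d2:-→d3:- -> H7
  + 0.0.0.0/0 (H5) depth=0
  + 128.240.0.0/13 (H6) depth=13
  lookup 253.130.96.5: bits 111111011000001001100 walk d0:H5→d1:-→d2:-→d3:-→d4:-→d5:-→d6:-→d7:-→d8:-→d9:-→d10:-→d11:-→d12:-→d13:-→d14:-→d15:-→d16:-→d17:-→d18:-→d19:-→d20:H6→d21:- -> H6
  + 253.128.0.0/9 (H6) depth=9

== LOOKUPS ==
["H0","H7","H7","H6"]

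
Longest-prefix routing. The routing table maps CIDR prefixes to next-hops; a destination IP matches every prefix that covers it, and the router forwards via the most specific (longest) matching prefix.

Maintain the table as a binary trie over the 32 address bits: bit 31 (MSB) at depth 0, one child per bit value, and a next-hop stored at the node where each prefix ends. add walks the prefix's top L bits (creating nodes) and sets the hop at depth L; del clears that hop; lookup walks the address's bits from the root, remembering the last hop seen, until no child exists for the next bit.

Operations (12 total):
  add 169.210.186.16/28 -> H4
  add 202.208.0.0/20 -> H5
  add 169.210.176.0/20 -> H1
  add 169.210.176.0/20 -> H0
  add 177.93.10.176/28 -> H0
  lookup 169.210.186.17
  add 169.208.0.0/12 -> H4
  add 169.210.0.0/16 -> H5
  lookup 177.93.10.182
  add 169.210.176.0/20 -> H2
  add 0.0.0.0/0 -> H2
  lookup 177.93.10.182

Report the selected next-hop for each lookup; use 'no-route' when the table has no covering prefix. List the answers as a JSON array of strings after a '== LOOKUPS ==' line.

Apply in order:
  + 169.210.186.16/28 (H4) depth=28
  + 202.208.0.0/20 (H5) depth=20
  + 169.210.176.0/20 (H1) depth=20
  + 169.210.176.0/20 (H0) depth=20
  + 177.93.10.176/28 (H0) depth=28
  Q 169.210.186.17: descend 1010100111010010101110100001 ; hops seen [H0,H4] ; pick H4
  + 169.208.0.0/12 (H4) depth=12
  + 169.210.0.0/16 (H5) depth=16
  Q 177.93.10.182: descend 1011000101011101000010101011 ; hops seen [H0] ; pick H0
  + 169.210.176.0/20 (H2) depth=20
  + 0.0.0.0/0 (H2) depth=0
  Q 177.93.10.182: descend 1011000101011101000010101011 ; hops seen [H2,H0] ; pick H0

== LOOKUPS ==
["H4","H0","H0"]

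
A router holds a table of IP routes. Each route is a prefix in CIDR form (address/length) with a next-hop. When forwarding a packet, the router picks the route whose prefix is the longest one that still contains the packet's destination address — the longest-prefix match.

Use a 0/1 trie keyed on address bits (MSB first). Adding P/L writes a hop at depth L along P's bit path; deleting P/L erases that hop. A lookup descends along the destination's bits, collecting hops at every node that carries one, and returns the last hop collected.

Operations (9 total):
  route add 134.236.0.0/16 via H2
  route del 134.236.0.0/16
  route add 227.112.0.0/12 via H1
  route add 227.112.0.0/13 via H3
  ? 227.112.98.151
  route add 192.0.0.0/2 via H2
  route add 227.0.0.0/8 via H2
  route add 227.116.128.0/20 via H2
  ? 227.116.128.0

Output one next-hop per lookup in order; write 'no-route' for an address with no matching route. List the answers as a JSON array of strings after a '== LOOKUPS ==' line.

Apply in order:
  add 134.236.0.0/16 -> H2 at depth 16
  del 134.236.0.0/16 (clear depth 16)
  add 227.112.0.0/12 -> H1 at depth 12
  add 227.112.0.0/13 -> H3 at depth 13
  lookup 227.112.98.151: bits 1110001101110 walk d0:-→d1:-→d2:-→d3:-→d4:-→d5:-→d6:-→d7:-→d8:-→d9:-→d10:-→d11:-→d12:H1→d13:H3 -> H3
  add 192.0.0.0/2 -> H2 at depth 2
  add 227.0.0.0/8 -> H2 at depth 8
  add 227.116.128.0/20 -> H2 at depth 20
  lookup 227.116.128.0: bits 11100011011101001000 walk d0:-→d1:-→d2:H2→d3:-→d4:-→d5:-→d6:-→d7:-→d8:H2→d9:-→d10:-→d11:-→d12:H1→d13:H3→d14:-→d15:-→d16:-→d17:-→d18:-→d19:-→d20:H2 -> H2

== LOOKUPS ==
["H3","H2"]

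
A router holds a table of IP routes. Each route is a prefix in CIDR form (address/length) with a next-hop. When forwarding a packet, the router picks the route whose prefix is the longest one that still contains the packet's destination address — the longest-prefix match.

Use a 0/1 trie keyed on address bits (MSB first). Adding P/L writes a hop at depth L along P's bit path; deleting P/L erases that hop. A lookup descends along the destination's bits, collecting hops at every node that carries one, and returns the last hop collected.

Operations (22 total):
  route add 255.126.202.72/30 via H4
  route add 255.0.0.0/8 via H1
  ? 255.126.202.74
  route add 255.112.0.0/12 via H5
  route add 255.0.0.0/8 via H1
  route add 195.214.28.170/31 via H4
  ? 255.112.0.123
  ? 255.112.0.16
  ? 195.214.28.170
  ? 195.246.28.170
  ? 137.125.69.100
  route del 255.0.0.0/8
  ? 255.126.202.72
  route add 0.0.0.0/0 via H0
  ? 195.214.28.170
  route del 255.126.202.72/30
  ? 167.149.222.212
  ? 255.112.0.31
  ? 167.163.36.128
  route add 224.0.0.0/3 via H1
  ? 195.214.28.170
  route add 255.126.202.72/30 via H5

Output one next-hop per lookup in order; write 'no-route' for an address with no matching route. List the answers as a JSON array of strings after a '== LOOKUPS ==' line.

Trace:
  + 255.126.202.72/30 (H4) depth=30
  + 255.0.0.0/8 (H1) depth=8
  lookup 255.126.202.74: bits 111111110111111011001010010010 walk d0:-→d1:-→d2:-→d3:-→d4:-→d5:-→d6:-→d7:-→d8:H1→d9:-→d10:-→d11:-→d12:-→d13:-→d14:-→d15:-→d16:-→d17:-→d18:-→d19:-→d20:-→d21:-→d22:-→d23:-→d24:-→d25:-→d26:-→d27:-→d28:-→d29:-→d30:H4 -> H4
  + 255.112.0.0/12 (H5) depth=12
  + 255.0.0.0/8 (H1) depth=8
  + 195.214.28.170/31 (H4) depth=31
  lookup 255.112.0.123: bits 111111110111 walk d0:-→d1:-→d2:-→d3:-→d4:-→d5:-→d6:-→d7:-→d8:H1→d9:-→d10:-→d11:-→d12:H5 -> H5
  lookup 255.112.0.16: bits 111111110111 walk d0:-→d1:-→d2:-→d3:-→d4:-→d5:-→d6:-→d7:-→d8:H1→d9:-→d10:-→d11:-→d12:H5 -> H5
  lookup 195.214.28.170: bits 1100001111010110000111001010101 walk d0:-→d1:-→d2:-→d3:-→d4:-→d5:-→d6:-→d7:-→d8:-→d9:-→d10:-→d11:-→d12:-→d13:-→d14:-→d15:-→d16:-→d17:-→d18:-→d19:-→d20:-→d21:-→d22:-→d23:-→d24:-→d25:-→d26:-→d27:-→d28:-→d29:-→d30:-→d31:H4 -> H4
  lookup 195.246.28.170: bits 1100001111 walk d0:-→d1:-→d2:-→d3:-→d4:-→d5:-→d6:-→d7:-→d8:-→d9:-→d10:- -> no-route
  lookup 137.125.69.100: bits 1 walk d0:-→d1:- -> no-route
  del 255.0.0.0/8 (clear depth 8)
  lookup 255.126.202.72: bits 111111110111111011001010010010 walk d0:-→d1:-→d2:-→d3:-→d4:-→d5:-→d6:-→d7:-→d8:-→d9:-→d10:-→d11:-→d12:H5→d13:-→d14:-→d15:-→d16:-→d17:-→d18:-→d19:-→d20:-→d21:-→d22:-→d23:-→d24:-→d25:-→d26:-→d27:-→d28:-→d29:-→d30:H4 -> H4
  + 0.0.0.0/0 (H0) depth=0
  lookup 195.214.28.170: bits 1100001111010110000111001010101 walk d0:H0→d1:-→d2:-→d3:-→d4:-→d5:-→d6:-→d7:-→d8:-→d9:-→d10:-→d11:-→d12:-→d13:-→d14:-→d15:-→d16:-→d17:-→d18:-→d19:-→d20:-→d21:-→d22:-→d23:-→d24:-→d25:-→d26:-→d27:-→d28:-→d29:-→d30:-→d31:H4 -> H4
  del 255.126.202.72/30 (clear depth 30)
  lookup 167.149.222.212: bits 1 walk d0:H0→d1:- -> H0
  lookup 255.112.0.31: bits 111111110111 walk d0:H0→d1:-→d2:-→d3:-→d4:-→d5:-→d6:-→d7:-→d8:-→d9:-→d10:-→d11:-→d12:H5 -> H5
  lookup 167.163.36.128: bits 1 walk d0:H0→d1:- -> H0
  + 224.0.0.0/3 (H1) depth=3
  lookup 195.214.28.170: bits 1100001111010110000111001010101 walk d0:H0→d1:-→d2:-→d3:-→d4:-→d5:-→d6:-→d7:-→d8:-→d9:-→d10:-→d11:-→d12:-→d13:-→d14:-→d15:-→d16:-→d17:-→d18:-→d19:-→d20:-→d21:-→d22:-→d23:-→d24:-→d25:-→d26:-→d27:-→d28:-→d29:-→d30:-→d31:H4 -> H4
  + 255.126.202.72/30 (H5) depth=30

== LOOKUPS ==
["H4","H5","H5","H4","no-route","no-route","H4","H4","H0","H5","H0","H4"]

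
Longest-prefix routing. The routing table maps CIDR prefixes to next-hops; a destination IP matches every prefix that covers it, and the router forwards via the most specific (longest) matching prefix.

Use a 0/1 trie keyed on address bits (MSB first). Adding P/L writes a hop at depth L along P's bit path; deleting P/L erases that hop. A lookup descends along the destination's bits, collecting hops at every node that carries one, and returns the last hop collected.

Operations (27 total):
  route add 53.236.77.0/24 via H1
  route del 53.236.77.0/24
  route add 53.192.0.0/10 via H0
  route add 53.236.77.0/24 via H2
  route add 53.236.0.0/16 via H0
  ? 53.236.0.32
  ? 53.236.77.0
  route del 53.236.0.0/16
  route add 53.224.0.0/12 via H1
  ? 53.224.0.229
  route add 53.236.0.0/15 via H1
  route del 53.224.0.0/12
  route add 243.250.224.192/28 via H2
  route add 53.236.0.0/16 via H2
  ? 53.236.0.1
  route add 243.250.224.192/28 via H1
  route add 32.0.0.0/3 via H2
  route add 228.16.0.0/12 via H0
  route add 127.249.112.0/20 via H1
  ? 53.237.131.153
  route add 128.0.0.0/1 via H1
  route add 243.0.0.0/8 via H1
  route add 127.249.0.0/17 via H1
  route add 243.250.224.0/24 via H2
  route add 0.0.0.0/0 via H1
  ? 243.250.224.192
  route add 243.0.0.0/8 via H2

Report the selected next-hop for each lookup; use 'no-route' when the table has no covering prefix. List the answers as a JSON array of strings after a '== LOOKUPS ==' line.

Trace:
  add 53.236.77.0/24 -> H1 at depth 24
  - 53.236.77.0/24 clear@24
  add 53.192.0.0/10 -> H0 at depth 10
  add 53.236.77.0/24 -> H2 at depth 24
  add 53.236.0.0/16 -> H0 at depth 16
  ? 53.236.0.32  path d0:-→d1:-→d2:-→d3:-→d4:-→d5:-→d6:-→d7:-→d8:-→d9:-→d10:H0→d11:-→d12:-→d13:-→d14:-→d15:-→d16:H0→d17:-  best=H0
  ? 53.236.77.0  path d0:-→d1:-→d2:-→d3:-→d4:-→d5:-→d6:-→d7:-→d8:-→d9:-→d10:H0→d11:-→d12:-→d13:-→d14:-→d15:-→d16:H0→d17:-→d18:-→d19:-→d20:-→d21:-→d22:-→d23:-→d24:H2  best=H2
  - 53.236.0.0/16 clear@16
  add 53.224.0.0/12 -> H1 at depth 12
  ? 53.224.0.229  path d0:-→d1:-→d2:-→d3:-→d4:-→d5:-→d6:-→d7:-→d8:-→d9:-→d10:H0→d11:-→d12:H1  best=H1
  add 53.236.0.0/15 -> H1 at depth 15
  - 53.224.0.0/12 clear@12
  add 243.250.224.192/28 -> H2 at depth 28
  add 53.236.0.0/16 -> H2 at depth 16
  ? 53.236.0.1  path d0:-→d1:-→d2:-→d3:-→d4:-→d5:-→d6:-→d7:-→d8:-→d9:-→d10:H0→d11:-→d12:-→d13:-→d14:-→d15:H1→d16:H2→d17:-  best=H2
  add 243.250.224.192/28 -> H1 at depth 28
  add 32.0.0.0/3 -> H2 at depth 3
  add 228.16.0.0/12 -> H0 at depth 12
  add 127.249.112.0/20 -> H1 at depth 20
  ? 53.237.131.153  path d0:-→d1:-→d2:-→d3:H2→d4:-→d5:-→d6:-→d7:-→d8:-→d9:-→d10:H0→d11:-→d12:-→d13:-→d14:-→d15:H1  best=H1
  add 128.0.0.0/1 -> H1 at depth 1
  add 243.0.0.0/8 -> H1 at depth 8
  add 127.249.0.0/17 -> H1 at depth 17
  add 243.250.224.0/24 -> H2 at depth 24
  add 0.0.0.0/0 -> H1 at depth 0
  ? 243.250.224.192  path d0:H1→d1:H1→d2:-→d3:-→d4:-→d5:-→d6:-→d7:-→d8:H1→d9:-→d10:-→d11:-→d12:-→d13:-→d14:-→d15:-→d16:-→d17:-→d18:-→d19:-→d20:-→d21:-→d22:-→d23:-→d24:H2→d25:-→d26:-→d27:-→d28:H1  best=H1
  add 243.0.0.0/8 -> H2 at depth 8

== LOOKUPS ==
["H0","H2","H1","H2","H1","H1"]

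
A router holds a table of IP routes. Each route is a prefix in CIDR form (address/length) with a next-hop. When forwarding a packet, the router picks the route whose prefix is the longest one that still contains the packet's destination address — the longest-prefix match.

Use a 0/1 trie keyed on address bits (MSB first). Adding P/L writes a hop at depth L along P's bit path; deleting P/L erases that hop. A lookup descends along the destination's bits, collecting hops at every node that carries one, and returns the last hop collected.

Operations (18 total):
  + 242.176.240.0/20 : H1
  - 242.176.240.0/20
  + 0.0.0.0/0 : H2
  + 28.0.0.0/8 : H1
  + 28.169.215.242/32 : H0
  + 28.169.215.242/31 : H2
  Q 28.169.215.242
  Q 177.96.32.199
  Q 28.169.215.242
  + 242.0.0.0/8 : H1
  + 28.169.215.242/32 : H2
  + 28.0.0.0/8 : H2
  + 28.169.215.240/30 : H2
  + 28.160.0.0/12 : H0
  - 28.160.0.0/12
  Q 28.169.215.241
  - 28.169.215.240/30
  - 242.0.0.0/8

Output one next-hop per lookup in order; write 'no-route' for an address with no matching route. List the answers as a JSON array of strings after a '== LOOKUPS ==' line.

Apply in order:
  + 242.176.240.0/20 (H1) depth=20
  del 242.176.240.0/20 (clear depth 20)
  + 0.0.0.0/0 (H2) depth=0
  + 28.0.0.0/8 (H1) depth=8
  + 28.169.215.242/32 (H0) depth=32
  + 28.169.215.242/31 (H2) depth=31
  ? 28.169.215.242  path d0:H2→d1:-→d2:-→d3:-→d4:-→d5:-→d6:-→d7:-→d8:H1→d9:-→d10:-→d11:-→d12:-→d13:-→d14:-→d15:-→d16:-→d17:-→d18:-→d19:-→d20:-→d21:-→d22:-→d23:-→d24:-→d25:-→d26:-→d27:-→d28:-→d29:-→d30:-→d31:H2→d32:H0  best=H0
  ? 177.96.32.199  path d0:H2→d1:-  best=H2
  ? 28.169.215.242  path d0:H2→d1:-→d2:-→d3:-→d4:-→d5:-→d6:-→d7:-→d8:H1→d9:-→d10:-→d11:-→d12:-→d13:-→d14:-→d15:-→d16:-→d17:-→d18:-→d19:-→d20:-→d21:-→d22:-→d23:-→d24:-→d25:-→d26:-→d27:-→d28:-→d29:-→d30:-→d31:H2→d32:H0  best=H0
  + 242.0.0.0/8 (H1) depth=8
  + 28.169.215.242/32 (H2) depth=32
  + 28.0.0.0/8 (H2) depth=8
  + 28.169.215.240/30 (H2) depth=30
  + 28.160.0.0/12 (H0) depth=12
  del 28.160.0.0/12 (clear depth 12)
  ? 28.169.215.241  path d0:H2→d1:-→d2:-→d3:-→d4:-→d5:-→d6:-→d7:-→d8:H2→d9:-→d10:-→d11:-→d12:-→d13:-→d14:-→d15:-→d16:-→d17:-→d18:-→d19:-→d20:-→d21:-→d22:-→d23:-→d24:-→d25:-→d26:-→d27:-→d28:-→d29:-→d30:H2  best=H2
  del 28.169.215.240/30 (clear depth 30)
  del 242.0.0.0/8 (clear depth 8)

== LOOKUPS ==
["H0","H2","H0","H2"]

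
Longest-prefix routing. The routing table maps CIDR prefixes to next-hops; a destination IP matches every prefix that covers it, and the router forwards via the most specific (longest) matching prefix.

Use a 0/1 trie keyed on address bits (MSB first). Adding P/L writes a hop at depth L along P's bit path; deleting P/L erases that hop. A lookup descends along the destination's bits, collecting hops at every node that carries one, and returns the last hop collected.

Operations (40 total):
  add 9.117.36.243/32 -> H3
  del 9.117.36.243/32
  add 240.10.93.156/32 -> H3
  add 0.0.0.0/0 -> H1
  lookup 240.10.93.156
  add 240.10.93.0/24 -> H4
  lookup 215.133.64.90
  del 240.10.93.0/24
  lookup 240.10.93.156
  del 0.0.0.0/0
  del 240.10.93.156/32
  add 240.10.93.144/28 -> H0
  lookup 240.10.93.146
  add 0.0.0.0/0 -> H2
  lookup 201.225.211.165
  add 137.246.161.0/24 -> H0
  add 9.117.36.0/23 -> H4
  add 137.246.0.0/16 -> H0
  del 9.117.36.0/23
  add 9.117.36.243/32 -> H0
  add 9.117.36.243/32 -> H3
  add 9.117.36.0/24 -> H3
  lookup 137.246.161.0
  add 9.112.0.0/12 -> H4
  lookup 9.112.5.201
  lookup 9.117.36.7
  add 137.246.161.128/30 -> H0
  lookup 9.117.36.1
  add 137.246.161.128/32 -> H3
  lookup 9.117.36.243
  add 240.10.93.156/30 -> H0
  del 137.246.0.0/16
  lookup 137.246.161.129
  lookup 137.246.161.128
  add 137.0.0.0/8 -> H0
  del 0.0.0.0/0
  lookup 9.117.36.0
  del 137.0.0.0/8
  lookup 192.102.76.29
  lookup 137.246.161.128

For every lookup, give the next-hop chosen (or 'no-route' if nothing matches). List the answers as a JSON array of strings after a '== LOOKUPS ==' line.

Apply in order:
  add 9.117.36.243/32 -> H3 at depth 32
  del 9.117.36.243/32 (clear depth 32)
  add 240.10.93.156/32 -> H3 at depth 32
  add 0.0.0.0/0 -> H1 at depth 0
  lookup 240.10.93.156: bits 11110000000010100101110110011100 walk d0:H1→d1:-→d2:-→d3:-→d4:-→d5:-→d6:-→d7:-→d8:-→d9:-→d10:-→d11:-→d12:-→d13:-→d14:-→d15:-→d16:-→d17:-→d18:-→d19:-→d20:-→d21:-→d22:-→d23:-→d24:-→d25:-→d26:-→d27:-→d28:-→d29:-→d30:-→d31:-→d32:H3 -> H3
  add 240.10.93.0/24 -> H4 at depth 24
  lookup 215.133.64.90: bits 11 walk d0:H1→d1:-→d2:- -> H1
  del 240.10.93.0/24 (clear depth 24)
  lookup 240.10.93.156: bits 11110000000010100101110110011100 walk d0:H1→d1:-→d2:-→d3:-→d4:-→d5:-→d6:-→d7:-→d8:-→d9:-→d10:-→d11:-→d12:-→d13:-→d14:-→d15:-→d16:-→d17:-→d18:-→d19:-→d20:-→d21:-→d22:-→d23:-→d24:-→d25:-→d26:-→d27:-→d28:-→d29:-→d30:-→d31:-→d32:H3 -> H3
  del 0.0.0.0/0 (clear depth 0)
  del 240.10.93.156/32 (clear depth 32)
  add 240.10.93.144/28 -> H0 at depth 28
  lookup 240.10.93.146: bits 1111000000001010010111011001 walk d0:-→d1:-→d2:-→d3:-→d4:-→d5:-→d6:-→d7:-→d8:-→d9:-→d10:-→d11:-→d12:-→d13:-→d14:-→d15:-→d16:-→d17:-→d18:-→d19:-→d20:-→d21:-→d22:-→d23:-→d24:-→d25:-→d26:-→d27:-→d28:H0 -> H0
  add 0.0.0.0/0 -> H2 at depth 0
  lookup 201.225.211.165: bits 11 walk d0:H2→d1:-→d2:- -> H2
  add 137.246.161.0/24 -> H0 at depth 24
  add 9.117.36.0/23 -> H4 at depth 23
  add 137.246.0.0/16 -> H0 at depth 16
  del 9.117.36.0/23 (clear depth 23)
  add 9.117.36.243/32 -> H0 at depth 32
  add 9.117.36.243/32 -> H3 at depth 32
  add 9.117.36.0/24 -> H3 at depth 24
  lookup 137.246.161.0: bits 100010011111011010100001 walk d0:H2→d1:-→d2:-→d3:-→d4:-→d5:-→d6:-→d7:-→d8:-→d9:-→d10:-→d11:-→d12:-→d13:-→d14:-→d15:-→d16:H0→d17:-→d18:-→d19:-→d20:-→d21:-→d22:-→d23:-→d24:H0 -> H0
  add 9.112.0.0/12 -> H4 at depth 12
  lookup 9.112.5.201: bits 0000100101110 walk d0:H2→d1:-→d2:-→d3:-→d4:-→d5:-→d6:-→d7:-→d8:-→d9:-→d10:-→d11:-→d12:H4→d13:- -> H4
  lookup 9.117.36.7: bits 000010010111010100100100 walk d0:H2→d1:-→d2:-→d3:-→d4:-→d5:-→d6:-→d7:-→d8:-→d9:-→d10:-→d11:-→d12:H4→d13:-→d14:-→d15:-→d16:-→d17:-→d18:-→d19:-→d20:-→d21:-→d22:-→d23:-→d24:H3 -> H3
  add 137.246.161.128/30 -> H0 at depth 30
  lookup 9.117.36.1: bits 000010010111010100100100 walk d0:H2→d1:-→d2:-→d3:-→d4:-→d5:-→d6:-→d7:-→d8:-→d9:-→d10:-→d11:-→d12:H4→d13:-→d14:-→d15:-→d16:-→d17:-→d18:-→d19:-→d20:-→d21:-→d22:-→d23:-→d24:H3 -> H3
  add 137.246.161.128/32 -> H3 at depth 32
  lookup 9.117.36.243: bits 00001001011101010010010011110011 walk d0:H2→d1:-→d2:-→d3:-→d4:-→d5:-→d6:-→d7:-→d8:-→d9:-→d10:-→d11:-→d12:H4→d13:-→d14:-→d15:-→d16:-→d17:-→d18:-→d19:-→d20:-→d21:-→d22:-→d23:-→d24:H3→d25:-→d26:-→d27:-→d28:-→d29:-→d30:-→d31:-→d32:H3 -> H3
  add 240.10.93.156/30 -> H0 at depth 30
  del 137.246.0.0/16 (clear depth 16)
  lookup 137.246.161.129: bits 1000100111110110101000011000000 walk d0:H2→d1:-→d2:-→d3:-→d4:-→d5:-→d6:-→d7:-→d8:-→d9:-→d10:-→d11:-→d12:-→d13:-→d14:-→d15:-→d16:-→d17:-→d18:-→d19:-→d20:-→d21:-→d22:-→d23:-→d24:H0→d25:-→d26:-→d27:-→d28:-→d29:-→d30:H0→d31:- -> H0
  lookup 137.246.161.128: bits 10001001111101101010000110000000 walk d0:H2→d1:-→d2:-→d3:-→d4:-→d5:-→d6:-→d7:-→d8:-→d9:-→d10:-→d11:-→d12:-→d13:-→d14:-→d15:-→d16:-→d17:-→d18:-→d19:-→d20:-→d21:-→d22:-→d23:-→d24:H0→d25:-→d26:-→d27:-→d28:-→d29:-→d30:H0→d31:-→d32:H3 -> H3
  add 137.0.0.0/8 -> H0 at depth 8
  del 0.0.0.0/0 (clear depth 0)
  lookup 9.117.36.0: bits 000010010111010100100100 walk d0:-→d1:-→d2:-→d3:-→d4:-→d5:-→d6:-→d7:-→d8:-→d9:-→d10:-→d11:-→d12:H4→d13:-→d14:-→d15:-→d16:-→d17:-→d18:-→d19:-→d20:-→d21:-→d22:-→d23:-→d24:H3 -> H3
  del 137.0.0.0/8 (clear depth 8)
  lookup 192.102.76.29: bits 11 walk d0:-→d1:-→d2:- -> no-route
  lookup 137.246.161.128: bits 10001001111101101010000110000000 walk d0:-→d1:-→d2:-→d3:-→d4:-→d5:-→d6:-→d7:-→d8:-→d9:-→d10:-→d11:-→d12:-→d13:-→d14:-→d15:-→d16:-→d17:-→d18:-→d19:-→d20:-→d21:-→d22:-→d23:-→d24:H0→d25:-→d26:-→d27:-→d28:-→d29:-→d30:H0→d31:-→d32:H3 -> H3

== LOOKUPS ==
["H3","H1","H3","H0","H2","H0","H4","H3","H3","H3","H0","H3","H3","no-route","H3"]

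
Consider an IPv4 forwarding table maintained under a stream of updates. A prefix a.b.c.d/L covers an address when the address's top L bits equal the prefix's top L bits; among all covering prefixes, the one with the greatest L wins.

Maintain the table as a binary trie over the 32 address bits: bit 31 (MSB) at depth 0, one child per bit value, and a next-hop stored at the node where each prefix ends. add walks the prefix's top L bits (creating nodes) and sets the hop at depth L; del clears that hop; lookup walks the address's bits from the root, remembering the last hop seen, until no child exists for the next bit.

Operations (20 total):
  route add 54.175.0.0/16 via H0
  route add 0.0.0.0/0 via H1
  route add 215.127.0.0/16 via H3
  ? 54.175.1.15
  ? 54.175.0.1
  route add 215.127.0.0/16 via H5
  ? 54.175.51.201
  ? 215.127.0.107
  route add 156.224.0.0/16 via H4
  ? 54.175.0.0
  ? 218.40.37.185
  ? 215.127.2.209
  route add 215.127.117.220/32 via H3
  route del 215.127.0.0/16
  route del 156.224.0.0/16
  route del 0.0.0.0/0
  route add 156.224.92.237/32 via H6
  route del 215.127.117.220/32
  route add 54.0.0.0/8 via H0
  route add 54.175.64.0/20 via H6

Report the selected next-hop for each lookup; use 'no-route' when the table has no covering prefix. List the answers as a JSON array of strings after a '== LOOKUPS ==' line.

Trace:
  + 54.175.0.0/16 (H0) depth=16
  + 0.0.0.0/0 (H1) depth=0
  + 215.127.0.0/16 (H3) depth=16
  Q 54.175.1.15: descend 0011011010101111 ; hops seen [H1,H0] ; pick H0
  Q 54.175.0.1: descend 0011011010101111 ; hops seen [H1,H0] ; pick H0
  + 215.127.0.0/16 (H5) depth=16
  Q 54.175.51.201: descend 0011011010101111 ; hops seen [H1,H0] ; pick H0
  Q 215.127.0.107: descend 1101011101111111 ; hops seen [H1,H5] ; pick H5
  + 156.224.0.0/16 (H4) depth=16
  Q 54.175.0.0: descend 0011011010101111 ; hops seen [H1,H0] ; pick H0
  Q 218.40.37.185: descend 1101 ; hops seen [H1] ; pick H1
  Q 215.127.2.209: descend 1101011101111111 ; hops seen [H1,H5] ; pick H5
  + 215.127.117.220/32 (H3) depth=32
  - 215.127.0.0/16 clear@16
  - 156.224.0.0/16 clear@16
  - 0.0.0.0/0 clear@0
  + 156.224.92.237/32 (H6) depth=32
  - 215.127.117.220/32 clear@32
  + 54.0.0.0/8 (H0) depth=8
  + 54.175.64.0/20 (H6) depth=20

== LOOKUPS ==
["H0","H0","H0","H5","H0","H1","H5"]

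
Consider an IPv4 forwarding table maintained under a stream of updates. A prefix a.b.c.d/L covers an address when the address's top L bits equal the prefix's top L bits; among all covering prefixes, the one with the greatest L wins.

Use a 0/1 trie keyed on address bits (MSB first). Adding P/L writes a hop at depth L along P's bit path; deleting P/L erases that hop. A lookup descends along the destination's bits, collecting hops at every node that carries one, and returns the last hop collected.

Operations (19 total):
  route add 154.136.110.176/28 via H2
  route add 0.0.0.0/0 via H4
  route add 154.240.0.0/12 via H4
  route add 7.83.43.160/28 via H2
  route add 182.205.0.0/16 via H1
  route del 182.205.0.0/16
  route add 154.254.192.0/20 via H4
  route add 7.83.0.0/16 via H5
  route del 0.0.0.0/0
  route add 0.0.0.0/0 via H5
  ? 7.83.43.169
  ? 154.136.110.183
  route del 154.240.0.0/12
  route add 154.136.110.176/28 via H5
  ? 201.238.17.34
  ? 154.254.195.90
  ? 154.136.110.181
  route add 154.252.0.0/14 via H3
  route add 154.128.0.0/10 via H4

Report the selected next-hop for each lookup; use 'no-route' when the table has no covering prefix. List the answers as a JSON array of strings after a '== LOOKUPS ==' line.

Process each operation:
  + 154.136.110.176/28 (H2) depth=28
  + 0.0.0.0/0 (H4) depth=0
  + 154.240.0.0/12 (H4) depth=12
  + 7.83.43.160/28 (H2) depth=28
  + 182.205.0.0/16 (H1) depth=16
  - 182.205.0.0/16 clear@16
  + 154.254.192.0/20 (H4) depth=20
  + 7.83.0.0/16 (H5) depth=16
  - 0.0.0.0/0 clear@0
  + 0.0.0.0/0 (H5) depth=0
  Q 7.83.43.169: descend 0000011101010011001010111010 ; hops seen [H5,H5,H2] ; pick H2
  Q 154.136.110.183: descend 1001101010001000011011101011 ; hops seen [H5,H2] ; pick H2
  - 154.240.0.0/12 clear@12
  + 154.136.110.176/28 (H5) depth=28
  Q 201.238.17.34: descend 1 ; hops seen [H5] ; pick H5
  Q 154.254.195.90: descend 10011010111111101100 ; hops seen [H5,H4] ; pick H4
  Q 154.136.110.181: descend 1001101010001000011011101011 ; hops seen [H5,H5] ; pick H5
  + 154.252.0.0/14 (H3) depth=14
  + 154.128.0.0/10 (H4) depth=10

== LOOKUPS ==
["H2","H2","H5","H4","H5"]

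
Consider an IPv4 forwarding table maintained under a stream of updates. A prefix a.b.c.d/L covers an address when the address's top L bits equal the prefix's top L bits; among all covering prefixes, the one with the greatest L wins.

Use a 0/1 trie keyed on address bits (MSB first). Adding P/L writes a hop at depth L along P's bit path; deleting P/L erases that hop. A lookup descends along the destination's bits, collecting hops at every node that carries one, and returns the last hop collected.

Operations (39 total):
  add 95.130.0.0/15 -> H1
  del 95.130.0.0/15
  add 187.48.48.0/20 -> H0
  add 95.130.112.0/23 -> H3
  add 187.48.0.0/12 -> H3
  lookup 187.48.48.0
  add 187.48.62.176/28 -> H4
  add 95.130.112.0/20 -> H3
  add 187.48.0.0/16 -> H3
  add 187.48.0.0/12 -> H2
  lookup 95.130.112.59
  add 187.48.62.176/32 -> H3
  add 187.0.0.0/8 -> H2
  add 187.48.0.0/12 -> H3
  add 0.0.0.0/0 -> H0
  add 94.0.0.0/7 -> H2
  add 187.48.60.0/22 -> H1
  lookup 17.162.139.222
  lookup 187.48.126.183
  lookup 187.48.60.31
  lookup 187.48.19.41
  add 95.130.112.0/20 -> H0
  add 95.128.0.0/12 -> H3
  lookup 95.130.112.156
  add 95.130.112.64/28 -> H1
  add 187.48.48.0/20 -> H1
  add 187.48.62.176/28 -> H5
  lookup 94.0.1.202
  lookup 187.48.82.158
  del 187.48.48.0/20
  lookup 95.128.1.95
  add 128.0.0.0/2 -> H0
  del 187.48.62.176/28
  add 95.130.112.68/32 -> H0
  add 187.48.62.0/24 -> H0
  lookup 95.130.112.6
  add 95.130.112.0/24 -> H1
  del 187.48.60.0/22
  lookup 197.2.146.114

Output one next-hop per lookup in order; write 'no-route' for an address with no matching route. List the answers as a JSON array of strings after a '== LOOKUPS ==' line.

Trace:
  add 95.130.0.0/15 -> H1 at depth 15
  - 95.130.0.0/15 clear@15
  add 187.48.48.0/20 -> H0 at depth 20
  add 95.130.112.0/23 -> H3 at depth 23
  add 187.48.0.0/12 -> H3 at depth 12
  ? 187.48.48.0  path d0:-→d1:-→d2:-→d3:-→d4:-→d5:-→d6:-→d7:-→d8:-→d9:-→d10:-→d11:-→d12:H3→d13:-→d14:-→d15:-→d16:-→d17:-→d18:-→d19:-→d20:H0  best=H0
  add 187.48.62.176/28 -> H4 at depth 28
  add 95.130.112.0/20 -> H3 at depth 20
  add 187.48.0.0/16 -> H3 at depth 16
  add 187.48.0.0/12 -> H2 at depth 12
  ? 95.130.112.59  path d0:-→d1:-→d2:-→d3:-→d4:-→d5:-→d6:-→d7:-→d8:-→d9:-→d10:-→d11:-→d12:-→d13:-→d14:-→d15:-→d16:-→d17:-→d18:-→d19:-→d20:H3→d21:-→d22:-→d23:H3  best=H3
  add 187.48.62.176/32 -> H3 at depth 32
  add 187.0.0.0/8 -> H2 at depth 8
  add 187.48.0.0/12 -> H3 at depth 12
  add 0.0.0.0/0 -> H0 at depth 0
  add 94.0.0.0/7 -> H2 at depth 7
  add 187.48.60.0/22 -> H1 at depth 22
  ? 17.162.139.222  path d0:H0→d1:-  best=H0
  ? 187.48.126.183  path d0:H0→d1:-→d2:-→d3:-→d4:-→d5:-→d6:-→d7:-→d8:H2→d9:-→d10:-→d11:-→d12:H3→d13:-→d14:-→d15:-→d16:H3→d17:-  best=H3
  ? 187.48.60.31  path d0:H0→d1:-→d2:-→d3:-→d4:-→d5:-→d6:-→d7:-→d8:H2→d9:-→d10:-→d11:-→d12:H3→d13:-→d14:-→d15:-→d16:H3→d17:-→d18:-→d19:-→d20:H0→d21:-→d22:H1  best=H1
  ? 187.48.19.41  path d0:H0→d1:-→d2:-→d3:-→d4:-→d5:-→d6:-→d7:-→d8:H2→d9:-→d10:-→d11:-→d12:H3→d13:-→d14:-→d15:-→d16:H3→d17:-→d18:-  best=H3
  add 95.130.112.0/20 -> H0 at depth 20
  add 95.128.0.0/12 -> H3 at depth 12
  ? 95.130.112.156  path d0:H0→d1:-→d2:-→d3:-→d4:-→d5:-→d6:-→d7:H2→d8:-→d9:-→d10:-→d11:-→d12:H3→d13:-→d14:-→d15:-→d16:-→d17:-→d18:-→d19:-→d20:H0→d21:-→d22:-→d23:H3  best=H3
  add 95.130.112.64/28 -> H1 at depth 28
  add 187.48.48.0/20 -> H1 at depth 20
  add 187.48.62.176/28 -> H5 at depth 28
  ? 94.0.1.202  path d0:H0→d1:-→d2:-→d3:-→d4:-→d5:-→d6:-→d7:H2  best=H2
  ? 187.48.82.158  path d0:H0→d1:-→d2:-→d3:-→d4:-→d5:-→d6:-→d7:-→d8:H2→d9:-→d10:-→d11:-→d12:H3→d13:-→d14:-→d15:-→d16:H3→d17:-  best=H3
  - 187.48.48.0/20 clear@20
  ? 95.128.1.95  path d0:H0→d1:-→d2:-→d3:-→d4:-→d5:-→d6:-→d7:H2→d8:-→d9:-→d10:-→d11:-→d12:H3→d13:-→d14:-  best=H3
  add 128.0.0.0/2 -> H0 at depth 2
  - 187.48.62.176/28 clear@28
  add 95.130.112.68/32 -> H0 at depth 32
  add 187.48.62.0/24 -> H0 at depth 24
  ? 95.130.112.6  path d0:H0→d1:-→d2:-→d3:-→d4:-→d5:-→d6:-→d7:H2→d8:-→d9:-→d10:-→d11:-→d12:H3→d13:-→d14:-→d15:-→d16:-→d17:-→d18:-→d19:-→d20:H0→d21:-→d22:-→d23:H3→d24:-→d25:-  best=H3
  add 95.130.112.0/24 -> H1 at depth 24
  - 187.48.60.0/22 clear@22
  ? 197.2.146.114  path d0:H0→d1:-  best=H0

== LOOKUPS ==
["H0","H3","H0","H3","H1","H3","H3","H2","H3","H3","H3","H0"]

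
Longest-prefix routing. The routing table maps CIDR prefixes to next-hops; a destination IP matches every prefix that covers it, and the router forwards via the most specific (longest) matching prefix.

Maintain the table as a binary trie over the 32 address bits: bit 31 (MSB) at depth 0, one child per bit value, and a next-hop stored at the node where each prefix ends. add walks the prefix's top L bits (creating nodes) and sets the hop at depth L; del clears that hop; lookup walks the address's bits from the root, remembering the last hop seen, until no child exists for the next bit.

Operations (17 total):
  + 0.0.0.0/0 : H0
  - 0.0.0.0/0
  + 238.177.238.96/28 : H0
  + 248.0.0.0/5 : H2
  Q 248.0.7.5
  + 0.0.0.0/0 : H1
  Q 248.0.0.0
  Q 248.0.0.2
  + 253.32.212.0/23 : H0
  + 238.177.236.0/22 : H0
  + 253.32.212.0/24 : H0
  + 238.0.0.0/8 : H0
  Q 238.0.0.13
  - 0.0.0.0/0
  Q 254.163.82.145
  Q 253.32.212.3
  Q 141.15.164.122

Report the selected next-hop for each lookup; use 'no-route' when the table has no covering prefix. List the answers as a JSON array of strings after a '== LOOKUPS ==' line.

Trace:
  add 0.0.0.0/0 -> H0 at depth 0
  del 0.0.0.0/0 (clear depth 0)
  add 238.177.238.96/28 -> H0 at depth 28
  add 248.0.0.0/5 -> H2 at depth 5
  Q 248.0.7.5: descend 11111 ; hops seen [H2] ; pick H2
  add 0.0.0.0/0 -> H1 at depth 0
  Q 248.0.0.0: descend 11111 ; hops seen [H1,H2] ; pick H2
  Q 248.0.0.2: descend 11111 ; hops seen [H1,H2] ; pick H2
  add 253.32.212.0/23 -> H0 at depth 23
  add 238.177.236.0/22 -> H0 at depth 22
  add 253.32.212.0/24 -> H0 at depth 24
  add 238.0.0.0/8 -> H0 at depth 8
  Q 238.0.0.13: descend 11101110 ; hops seen [H1,H0] ; pick H0
  del 0.0.0.0/0 (clear depth 0)
  Q 254.163.82.145: descend 111111 ; hops seen [H2] ; pick H2
  Q 253.32.212.3: descend 111111010010000011010100 ; hops seen [H2,H0,H0] ; pick H0
  Q 141.15.164.122: descend 1 ; hops seen [∅] ; pick no-route

== LOOKUPS ==
["H2","H2","H2","H0","H2","H0","no-route"]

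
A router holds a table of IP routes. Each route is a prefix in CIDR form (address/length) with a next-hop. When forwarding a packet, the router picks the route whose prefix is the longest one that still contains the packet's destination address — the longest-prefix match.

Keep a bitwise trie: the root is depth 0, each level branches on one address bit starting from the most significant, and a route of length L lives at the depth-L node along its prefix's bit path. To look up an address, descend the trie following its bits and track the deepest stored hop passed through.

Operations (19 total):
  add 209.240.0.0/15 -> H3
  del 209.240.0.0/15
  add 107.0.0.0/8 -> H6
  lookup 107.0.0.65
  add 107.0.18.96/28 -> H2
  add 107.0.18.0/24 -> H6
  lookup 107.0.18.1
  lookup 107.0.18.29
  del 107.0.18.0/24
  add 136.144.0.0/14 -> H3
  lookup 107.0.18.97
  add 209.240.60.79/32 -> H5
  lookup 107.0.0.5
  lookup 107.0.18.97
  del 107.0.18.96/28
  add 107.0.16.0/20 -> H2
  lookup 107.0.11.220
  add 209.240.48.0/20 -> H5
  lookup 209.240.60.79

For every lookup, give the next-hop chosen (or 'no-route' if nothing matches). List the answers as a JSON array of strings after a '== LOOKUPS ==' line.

Trace:
  + 209.240.0.0/15 (H3) depth=15
  del 209.240.0.0/15 (clear depth 15)
  + 107.0.0.0/8 (H6) depth=8
  ? 107.0.0.65  path d0:-→d1:-→d2:-→d3:-→d4:-→d5:-→d6:-→d7:-→d8:H6  best=H6
  + 107.0.18.96/28 (H2) depth=28
  + 107.0.18.0/24 (H6) depth=24
  ? 107.0.18.1  path d0:-→d1:-→d2:-→d3:-→d4:-→d5:-→d6:-→d7:-→d8:H6→d9:-→d10:-→d11:-→d12:-→d13:-→d14:-→d15:-→d16:-→d17:-→d18:-→d19:-→d20:-→d21:-→d22:-→d23:-→d24:H6→d25:-  best=H6
  ? 107.0.18.29  path d0:-→d1:-→d2:-→d3:-→d4:-→d5:-→d6:-→d7:-→d8:H6→d9:-→d10:-→d11:-→d12:-→d13:-→d14:-→d15:-→d16:-→d17:-→d18:-→d19:-→d20:-→d21:-→d22:-→d23:-→d24:H6→d25:-  best=H6
  del 107.0.18.0/24 (clear depth 24)
  + 136.144.0.0/14 (H3) depth=14
  ? 107.0.18.97  path d0:-→d1:-→d2:-→d3:-→d4:-→d5:-→d6:-→d7:-→d8:H6→d9:-→d10:-→d11:-→d12:-→d13:-→d14:-→d15:-→d16:-→d17:-→d18:-→d19:-→d20:-→d21:-→d22:-→d23:-→d24:-→d25:-→d26:-→d27:-→d28:H2  best=H2
  + 209.240.60.79/32 (H5) depth=32
  ? 107.0.0.5  path d0:-→d1:-→d2:-→d3:-→d4:-→d5:-→d6:-→d7:-→d8:H6→d9:-→d10:-→d11:-→d12:-→d13:-→d14:-→d15:-→d16:-→d17:-→d18:-→d19:-  best=H6
  ? 107.0.18.97  path d0:-→d1:-→d2:-→d3:-→d4:-→d5:-→d6:-→d7:-→d8:H6→d9:-→d10:-→d11:-→d12:-→d13:-→d14:-→d15:-→d16:-→d17:-→d18:-→d19:-→d20:-→d21:-→d22:-→d23:-→d24:-→d25:-→d26:-→d27:-→d28:H2  best=H2
  del 107.0.18.96/28 (clear depth 28)
  + 107.0.16.0/20 (H2) depth=20
  ? 107.0.11.220  path d0:-→d1:-→d2:-→d3:-→d4:-→d5:-→d6:-→d7:-→d8:H6→d9:-→d10:-→d11:-→d12:-→d13:-→d14:-→d15:-→d16:-→d17:-→d18:-→d19:-  best=H6
  + 209.240.48.0/20 (H5) depth=20
  ? 209.240.60.79  path d0:-→d1:-→d2:-→d3:-→d4:-→d5:-→d6:-→d7:-→d8:-→d9:-→d10:-→d11:-→d12:-→d13:-→d14:-→d15:-→d16:-→d17:-→d18:-→d19:-→d20:H5→d21:-→d22:-→d23:-→d24:-→d25:-→d26:-→d27:-→d28:-→d29:-→d30:-→d31:-→d32:H5  best=H5

== LOOKUPS ==
["H6","H6","H6","H2","H6","H2","H6","H5"]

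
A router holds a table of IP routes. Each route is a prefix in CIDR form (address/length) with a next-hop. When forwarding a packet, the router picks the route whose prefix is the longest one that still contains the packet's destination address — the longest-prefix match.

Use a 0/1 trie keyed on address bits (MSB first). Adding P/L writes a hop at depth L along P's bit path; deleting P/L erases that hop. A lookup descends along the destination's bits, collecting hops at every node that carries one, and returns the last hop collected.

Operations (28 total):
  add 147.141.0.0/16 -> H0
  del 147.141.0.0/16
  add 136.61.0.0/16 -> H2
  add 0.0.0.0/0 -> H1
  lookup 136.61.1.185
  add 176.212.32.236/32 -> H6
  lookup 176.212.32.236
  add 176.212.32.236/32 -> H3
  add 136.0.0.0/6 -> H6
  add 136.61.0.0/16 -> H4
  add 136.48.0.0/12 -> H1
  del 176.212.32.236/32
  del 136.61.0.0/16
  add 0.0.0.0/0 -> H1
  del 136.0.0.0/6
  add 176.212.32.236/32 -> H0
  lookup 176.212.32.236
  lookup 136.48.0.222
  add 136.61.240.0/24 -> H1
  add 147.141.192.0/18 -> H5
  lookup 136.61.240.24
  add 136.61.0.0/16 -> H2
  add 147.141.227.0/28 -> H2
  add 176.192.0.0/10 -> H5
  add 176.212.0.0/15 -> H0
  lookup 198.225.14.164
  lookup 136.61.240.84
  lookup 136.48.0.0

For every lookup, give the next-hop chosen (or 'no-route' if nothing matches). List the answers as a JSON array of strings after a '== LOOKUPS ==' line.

Process each operation:
  + 147.141.0.0/16 (H0) depth=16
  - 147.141.0.0/16 clear@16
  + 136.61.0.0/16 (H2) depth=16
  + 0.0.0.0/0 (H1) depth=0
  lookup 136.61.1.185: bits 1000100000111101 walk d0:H1→d1:-→d2:-→d3:-→d4:-→d5:-→d6:-→d7:-→d8:-→d9:-→d10:-→d11:-→d12:-→d13:-→d14:-→d15:-→d16:H2 -> H2
  + 176.212.32.236/32 (H6) depth=32
  lookup 176.212.32.236: bits 10110000110101000010000011101100 walk d0:H1→d1:-→d2:-→d3:-→d4:-→d5:-→d6:-→d7:-→d8:-→d9:-→d10:-→d11:-→d12:-→d13:-→d14:-→d15:-→d16:-→d17:-→d18:-→d19:-→d20:-→d21:-→d22:-→d23:-→d24:-→d25:-→d26:-→d27:-→d28:-→d29:-→d30:-→d31:-→d32:H6 -> H6
  + 176.212.32.236/32 (H3) depth=32
  + 136.0.0.0/6 (H6) depth=6
  + 136.61.0.0/16 (H4) depth=16
  + 136.48.0.0/12 (H1) depth=12
  - 176.212.32.236/32 clear@32
  - 136.61.0.0/16 clear@16
  + 0.0.0.0/0 (H1) depth=0
  - 136.0.0.0/6 clear@6
  + 176.212.32.236/32 (H0) depth=32
  lookup 176.212.32.236: bits 10110000110101000010000011101100 walk d0:H1→d1:-→d2:-→d3:-→d4:-→d5:-→d6:-→d7:-→d8:-→d9:-→d10:-→d11:-→d12:-→d13:-→d14:-→d15:-→d16:-→d17:-→d18:-→d19:-→d20:-→d21:-→d22:-→d23:-→d24:-→d25:-→d26:-→d27:-→d28:-→d29:-→d30:-→d31:-→d32:H0 -> H0
  lookup 136.48.0.222: bits 100010000011 walk d0:H1→d1:-→d2:-→d3:-→d4:-→d5:-→d6:-→d7:-→d8:-→d9:-→d10:-→d11:-→d12:H1 -> H1
  + 136.61.240.0/24 (H1) depth=24
  + 147.141.192.0/18 (H5) depth=18
  lookup 136.61.240.24: bits 100010000011110111110000 walk d0:H1→d1:-→d2:-→d3:-→d4:-→d5:-→d6:-→d7:-→d8:-→d9:-→d10:-→d11:-→d12:H1→d13:-→d14:-→d15:-→d16:-→d17:-→d18:-→d19:-→d20:-→d21:-→d22:-→d23:-→d24:H1 -> H1
  + 136.61.0.0/16 (H2) depth=16
  + 147.141.227.0/28 (H2) depth=28
  + 176.192.0.0/10 (H5) depth=10
  + 176.212.0.0/15 (H0) depth=15
  lookup 198.225.14.164: bits 1 walk d0:H1→d1:- -> H1
  lookup 136.61.240.84: bits 100010000011110111110000 walk d0:H1→d1:-→d2:-→d3:-→d4:-→d5:-→d6:-→d7:-→d8:-→d9:-→d10:-→d11:-→d12:H1→d13:-→d14:-→d15:-→d16:H2→d17:-→d18:-→d19:-→d20:-→d21:-→d22:-→d23:-→d24:H1 -> H1
  lookup 136.48.0.0: bits 100010000011 walk d0:H1→d1:-→d2:-→d3:-→d4:-→d5:-→d6:-→d7:-→d8:-→d9:-→d10:-→d11:-→d12:H1 -> H1

== LOOKUPS ==
["H2","H6","H0","H1","H1","H1","H1","H1"]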